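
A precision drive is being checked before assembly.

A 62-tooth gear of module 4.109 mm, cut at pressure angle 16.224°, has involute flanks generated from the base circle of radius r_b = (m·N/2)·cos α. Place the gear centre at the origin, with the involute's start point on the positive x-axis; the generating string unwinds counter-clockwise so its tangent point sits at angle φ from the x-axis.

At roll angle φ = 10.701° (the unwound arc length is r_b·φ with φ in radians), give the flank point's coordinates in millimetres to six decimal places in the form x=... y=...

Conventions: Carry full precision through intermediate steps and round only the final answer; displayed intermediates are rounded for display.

class = single-mesh tooth geometry [base-circle involute, m = 4.109, 62T]
pitch radius r_p = m·N/2 = 4.109·62/2 = 127.379000
base radius r_b = r_p·cos α = 127.379000·cos 16.224° = 122.306353
roll angle φ = 10.701° = 0.18676768 rad
x = r_b·(cos φ + φ·sin φ) = 124.420942
y = r_b·(sin φ − φ·cos φ) = 0.264678

x=124.420942 y=0.264678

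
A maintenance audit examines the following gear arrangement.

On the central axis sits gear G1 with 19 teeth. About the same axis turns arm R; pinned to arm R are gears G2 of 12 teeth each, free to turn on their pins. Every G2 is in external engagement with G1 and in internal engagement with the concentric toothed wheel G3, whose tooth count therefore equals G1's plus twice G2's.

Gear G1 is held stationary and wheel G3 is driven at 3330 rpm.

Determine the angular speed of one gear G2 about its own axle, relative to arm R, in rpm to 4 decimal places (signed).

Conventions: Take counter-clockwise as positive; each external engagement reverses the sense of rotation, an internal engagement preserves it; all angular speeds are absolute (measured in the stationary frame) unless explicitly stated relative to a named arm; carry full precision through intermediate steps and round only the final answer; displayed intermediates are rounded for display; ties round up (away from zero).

class = planetary set [G3 = 19+2·12 = 43; Willis about the carrier]
normalise by the input: solve with ω_ring = 1, then scale by 3330 rpm
ring teeth: 19 + 2·12 = 43
19(ω_sun−ω_arm) = −43(ω_ring−ω_arm),  ω_sun = 0, ω_ring = 1
19(0−ω_arm) = −43(1−ω_arm)  ⇒  62·ω_arm = 43  ⇒  ω_arm = 43/62
sun–planet mesh: 19·(0−43/62) = −12·(ω_p−ω_arm)  ⇒  ω_p−ω_arm = 817/744
scale: ω_p−ω_arm = 817/744 × 3330 rpm = +3656.7339 rpm

+3656.7339 rpm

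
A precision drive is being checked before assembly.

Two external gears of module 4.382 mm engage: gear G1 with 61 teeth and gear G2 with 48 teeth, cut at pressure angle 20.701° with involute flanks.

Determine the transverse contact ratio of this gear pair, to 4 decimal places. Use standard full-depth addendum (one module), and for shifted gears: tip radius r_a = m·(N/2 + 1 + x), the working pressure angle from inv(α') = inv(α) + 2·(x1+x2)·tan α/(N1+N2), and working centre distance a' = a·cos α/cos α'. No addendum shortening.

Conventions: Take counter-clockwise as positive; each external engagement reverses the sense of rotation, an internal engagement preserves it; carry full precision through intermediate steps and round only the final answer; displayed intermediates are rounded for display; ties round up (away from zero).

recognized (one external pair, fixed centres): single-mesh tooth geometry, m = 4.382, N1 = 61, N2 = 48
base radii: r_b1 = 125.022206, r_b2 = 98.378129
tip radii: r_a1 = 138.033000, r_a2 = 109.550000
no profile shift: α' = α, a' = a
action lengths: √(r_a1²−r_b1²) = 58.502626, √(r_a2²−r_b2²) = 48.196953
base pitch p_b = π·m·cos α = 12.877667
CR = (58.502626 + 48.196953 − 238.819000·sin 20.70100°)/12.877667 = 1.730063
contact ratio ≈ 1.7301

1.7301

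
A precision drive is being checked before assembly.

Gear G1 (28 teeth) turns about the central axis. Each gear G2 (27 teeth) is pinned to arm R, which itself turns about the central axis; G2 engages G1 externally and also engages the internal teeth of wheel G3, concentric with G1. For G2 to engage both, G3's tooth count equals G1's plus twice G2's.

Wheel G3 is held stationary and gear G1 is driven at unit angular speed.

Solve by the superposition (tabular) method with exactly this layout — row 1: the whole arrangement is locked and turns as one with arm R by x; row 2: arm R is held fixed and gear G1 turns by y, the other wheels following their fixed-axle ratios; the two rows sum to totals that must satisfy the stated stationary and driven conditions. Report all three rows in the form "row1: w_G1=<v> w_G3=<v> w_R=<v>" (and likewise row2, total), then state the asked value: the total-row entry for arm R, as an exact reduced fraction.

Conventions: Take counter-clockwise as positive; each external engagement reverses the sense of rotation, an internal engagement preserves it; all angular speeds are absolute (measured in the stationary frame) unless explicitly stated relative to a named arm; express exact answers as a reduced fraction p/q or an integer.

row1: w_G1=14/55 w_G3=14/55 w_R=14/55
row2: w_G1=41/55 w_G3=-14/55 w_R=0
total: w_G1=1 w_G3=0 w_R=14/55
asked value: 14/55

topology: planetary set — G1 28T / G2 27T / G3 82T, arm = carrier (Willis)
row 1: whole set turns with the arm by x
row 2 (arm held, sun turns y): ω_ring = −(28/82)·y, ω_arm = 0
boundary: total ω_ring = x − (28/82)·y = 0 and total ω_sun = x + y = 1  ⇒  y = 41/55, x = 14/55
row 2 ring = −(28/82)·41/55 = -14/55
totals (row 1 + row 2): sun 14/55 + 41/55 = 1, ring 14/55 + (-14/55) = 0, arm 14/55 + 0 = 14/55
asked cell (total, arm) = 14/55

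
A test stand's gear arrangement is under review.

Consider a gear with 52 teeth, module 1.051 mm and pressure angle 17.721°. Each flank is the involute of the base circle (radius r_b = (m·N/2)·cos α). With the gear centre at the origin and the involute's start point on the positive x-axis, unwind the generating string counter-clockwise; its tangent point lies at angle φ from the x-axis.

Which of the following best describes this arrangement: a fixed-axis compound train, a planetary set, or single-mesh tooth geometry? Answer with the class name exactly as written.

single-mesh tooth geometry

class = single-mesh tooth geometry [base-circle involute, m = 1.051, 52T]
classification: single-mesh tooth geometry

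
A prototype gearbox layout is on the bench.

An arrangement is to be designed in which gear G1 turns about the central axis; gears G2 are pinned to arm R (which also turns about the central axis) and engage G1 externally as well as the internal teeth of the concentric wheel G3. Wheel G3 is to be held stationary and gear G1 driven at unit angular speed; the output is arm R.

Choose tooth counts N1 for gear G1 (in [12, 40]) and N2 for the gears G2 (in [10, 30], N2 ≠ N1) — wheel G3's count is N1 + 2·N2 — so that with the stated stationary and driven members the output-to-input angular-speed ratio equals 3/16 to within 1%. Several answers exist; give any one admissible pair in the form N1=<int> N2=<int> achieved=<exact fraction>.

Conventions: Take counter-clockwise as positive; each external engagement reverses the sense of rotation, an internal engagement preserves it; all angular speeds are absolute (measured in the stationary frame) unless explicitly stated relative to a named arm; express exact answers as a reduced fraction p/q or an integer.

N1=12 N2=20 achieved=3/16

design class (target 3/16): planetary set
Willis with ω_ring = 0: ω_arm/ω_sun = N1/(N1+N3); set equal to 3/16  ⇒  N3/N1 = 1/(3/16) − 1 = 13/3
N3 = N1 + 2·N2  ⇒  N2/N1 = (N3/N1 − 1)/2 = (13/3 − 1)/2 = 5/3
smallest multiple with N1 ≥ 12 and N2 ≥ 10: k = 4  ⇒  N1 = 4·3 = 12, N2 = 4·5 = 20 (N1 ≤ 40, N2 ≤ 30, N2 ≠ N1 ✓), N3 = 12 + 2·20 = 52
check: N1/(N1+N3) with N1 = 12, N3 = 52 gives 3/16; |achieved − target| = 0 ≤ 3/1600 ✓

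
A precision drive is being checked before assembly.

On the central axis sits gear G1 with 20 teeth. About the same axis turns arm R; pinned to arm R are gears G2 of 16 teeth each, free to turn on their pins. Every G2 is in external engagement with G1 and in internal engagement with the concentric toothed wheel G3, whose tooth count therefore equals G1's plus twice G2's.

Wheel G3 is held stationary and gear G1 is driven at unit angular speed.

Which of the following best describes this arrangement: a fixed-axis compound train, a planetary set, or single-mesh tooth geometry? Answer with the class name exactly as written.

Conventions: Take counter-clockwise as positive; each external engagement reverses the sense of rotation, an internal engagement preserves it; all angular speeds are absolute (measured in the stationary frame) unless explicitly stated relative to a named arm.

planetary set

planetary set (20T centre, 16T on arm, 52T internal) — Willis relation
classification: planetary set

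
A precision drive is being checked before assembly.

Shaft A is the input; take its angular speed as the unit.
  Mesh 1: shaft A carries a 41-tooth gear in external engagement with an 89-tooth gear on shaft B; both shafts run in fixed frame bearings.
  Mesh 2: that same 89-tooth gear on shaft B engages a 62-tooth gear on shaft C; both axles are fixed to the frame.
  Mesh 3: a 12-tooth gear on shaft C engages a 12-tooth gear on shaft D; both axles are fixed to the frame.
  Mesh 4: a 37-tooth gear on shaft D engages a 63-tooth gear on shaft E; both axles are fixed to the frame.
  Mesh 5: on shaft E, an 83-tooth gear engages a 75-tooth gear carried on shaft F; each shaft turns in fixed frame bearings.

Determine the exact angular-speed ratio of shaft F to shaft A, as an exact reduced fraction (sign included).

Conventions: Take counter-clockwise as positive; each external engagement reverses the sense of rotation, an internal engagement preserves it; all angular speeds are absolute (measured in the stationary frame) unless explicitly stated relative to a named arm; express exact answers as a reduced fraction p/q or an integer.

-125911/292950

class = fixed-axis compound train [5 meshes; 5 ratios multiply, 5 sense flips]
mesh 1 [41T→89T]: running ratio 41/89, sense −
mesh 2 [89T→62T]: running ratio 41/62, sense +
mesh 3 [12T→12T]: running ratio 41/62, sense −
mesh 4 [37T→63T]: running ratio 1517/3906, sense +
mesh 5 [83T→75T]: running ratio 125911/292950, sense −
ω_out/ω_in = -125911/292950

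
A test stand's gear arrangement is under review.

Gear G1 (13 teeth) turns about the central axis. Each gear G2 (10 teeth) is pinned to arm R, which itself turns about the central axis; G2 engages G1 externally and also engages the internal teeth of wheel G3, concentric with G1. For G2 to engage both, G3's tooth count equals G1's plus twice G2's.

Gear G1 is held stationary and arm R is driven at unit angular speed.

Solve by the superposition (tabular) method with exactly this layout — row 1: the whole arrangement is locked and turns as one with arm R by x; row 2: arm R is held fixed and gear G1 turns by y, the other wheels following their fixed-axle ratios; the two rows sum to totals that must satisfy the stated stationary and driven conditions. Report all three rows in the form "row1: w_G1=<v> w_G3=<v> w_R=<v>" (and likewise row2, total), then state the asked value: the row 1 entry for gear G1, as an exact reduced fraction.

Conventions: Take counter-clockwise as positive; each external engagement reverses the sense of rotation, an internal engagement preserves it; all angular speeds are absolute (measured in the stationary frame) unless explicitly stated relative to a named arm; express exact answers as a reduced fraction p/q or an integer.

row1: w_G1=1 w_G3=1 w_R=1
row2: w_G1=-1 w_G3=13/33 w_R=0
total: w_G1=0 w_G3=46/33 w_R=1
asked value: 1

planetary set (13T centre, 10T on arm, 33T internal) — Willis relation
row 1 (train locked, turned with arm): all members turn x
row 2: sun turns y, ring = −(13/33)·y, arm 0
boundary: total ω_sun = x + y = 0 and total ω_arm = x = 1  ⇒  y = -1, x = 1
row 2 ring = −(13/33)·(-1) = 13/33
totals (row 1 + row 2): sun 1 + (-1) = 0, ring 1 + 13/33 = 46/33, arm 1 + 0 = 1
asked cell (row1, sun) = 1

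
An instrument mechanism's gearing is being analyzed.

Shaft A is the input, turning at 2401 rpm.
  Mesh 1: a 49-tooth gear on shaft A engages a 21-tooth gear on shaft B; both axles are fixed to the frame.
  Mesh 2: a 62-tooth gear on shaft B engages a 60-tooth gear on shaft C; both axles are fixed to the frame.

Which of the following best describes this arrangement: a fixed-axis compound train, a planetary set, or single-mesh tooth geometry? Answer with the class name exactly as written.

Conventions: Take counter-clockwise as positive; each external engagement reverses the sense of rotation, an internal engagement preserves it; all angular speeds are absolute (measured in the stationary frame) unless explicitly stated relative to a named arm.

fixed-axis compound train

class = fixed-axis compound train [2 meshes; 2 ratios multiply, 2 sense flips]
classification: fixed-axis compound train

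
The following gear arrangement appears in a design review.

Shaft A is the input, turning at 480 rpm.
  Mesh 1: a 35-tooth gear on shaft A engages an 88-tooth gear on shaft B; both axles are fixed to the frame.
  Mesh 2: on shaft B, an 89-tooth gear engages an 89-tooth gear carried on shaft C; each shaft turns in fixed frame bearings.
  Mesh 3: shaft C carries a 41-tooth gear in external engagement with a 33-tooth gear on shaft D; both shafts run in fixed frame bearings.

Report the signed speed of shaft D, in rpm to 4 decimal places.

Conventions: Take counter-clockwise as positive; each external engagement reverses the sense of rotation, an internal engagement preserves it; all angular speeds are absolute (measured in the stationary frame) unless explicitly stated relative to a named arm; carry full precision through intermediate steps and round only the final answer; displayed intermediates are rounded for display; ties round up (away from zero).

-237.1901 rpm

topology: fixed-axis compound train — 3 meshes, A→D
mesh 1 [35T→88T]: ω = 480.0000×35/88 = 190.9091 rpm, sense flips to −
mesh 2 [89T→89T]: ω = 190.9091×89/89 = 190.9091 rpm, sense flips to +
mesh 3 [41T→33T]: ω = 190.9091×41/33 = 237.1901 rpm, sense flips to −
signed output speed = -237.1901 rpm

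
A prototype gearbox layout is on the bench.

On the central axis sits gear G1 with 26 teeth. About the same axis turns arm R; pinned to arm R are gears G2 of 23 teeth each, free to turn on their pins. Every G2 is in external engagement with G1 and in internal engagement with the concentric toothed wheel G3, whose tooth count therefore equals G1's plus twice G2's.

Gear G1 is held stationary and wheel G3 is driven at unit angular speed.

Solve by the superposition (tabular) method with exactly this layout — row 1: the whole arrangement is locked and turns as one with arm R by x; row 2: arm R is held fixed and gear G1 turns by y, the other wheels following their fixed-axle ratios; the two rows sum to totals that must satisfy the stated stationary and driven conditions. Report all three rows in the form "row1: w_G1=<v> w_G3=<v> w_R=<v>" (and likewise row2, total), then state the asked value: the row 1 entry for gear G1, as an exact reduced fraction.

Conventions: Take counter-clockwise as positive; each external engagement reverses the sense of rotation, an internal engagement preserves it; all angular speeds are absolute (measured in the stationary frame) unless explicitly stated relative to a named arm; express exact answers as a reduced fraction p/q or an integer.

planetary set (26T centre, 23T on arm, 72T internal) — Willis relation
row 1 (train locked, turned with arm): all members turn x
superposition row 2 [arm held]: sun y, ring −(26/72)·y, arm 0
boundary: total ω_sun = x + y = 0 and total ω_ring = x − (26/72)·y = 1  ⇒  y = -36/49, x = 36/49
row 2 ring = −(26/72)·(-36/49) = 13/49
totals (row 1 + row 2): sun 36/49 + (-36/49) = 0, ring 36/49 + 13/49 = 1, arm 36/49 + 0 = 36/49
asked cell (row1, sun) = 36/49

row1: w_G1=36/49 w_G3=36/49 w_R=36/49
row2: w_G1=-36/49 w_G3=13/49 w_R=0
total: w_G1=0 w_G3=1 w_R=36/49
asked value: 36/49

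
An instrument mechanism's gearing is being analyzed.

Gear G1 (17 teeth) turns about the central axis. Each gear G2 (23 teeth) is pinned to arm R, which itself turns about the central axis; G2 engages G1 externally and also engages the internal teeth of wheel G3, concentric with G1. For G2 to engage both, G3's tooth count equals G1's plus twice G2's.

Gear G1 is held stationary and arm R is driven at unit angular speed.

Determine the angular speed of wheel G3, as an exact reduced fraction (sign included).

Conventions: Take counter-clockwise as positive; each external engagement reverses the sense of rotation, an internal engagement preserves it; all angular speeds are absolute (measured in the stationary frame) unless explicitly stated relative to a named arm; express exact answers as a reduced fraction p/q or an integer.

80/63

recognized (axles ride arm R): planetary set, 17/23/63 teeth
ring teeth: 17 + 2·23 = 63
17(ω_sun−ω_arm) = −63(ω_ring−ω_arm),  ω_sun = 0, ω_arm = 1
ω_ring = 1 − (17/63)(0−1) = 80/63
exact speed ratio = 80/63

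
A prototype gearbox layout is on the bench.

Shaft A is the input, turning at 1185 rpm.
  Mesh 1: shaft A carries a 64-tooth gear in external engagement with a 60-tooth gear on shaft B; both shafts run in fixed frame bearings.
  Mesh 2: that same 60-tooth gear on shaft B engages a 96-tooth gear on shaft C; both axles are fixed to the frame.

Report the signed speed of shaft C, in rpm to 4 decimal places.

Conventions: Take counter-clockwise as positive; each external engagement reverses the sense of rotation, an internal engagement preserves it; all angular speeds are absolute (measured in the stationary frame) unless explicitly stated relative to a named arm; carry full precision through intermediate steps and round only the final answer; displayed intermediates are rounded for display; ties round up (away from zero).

+790.0000 rpm

class = fixed-axis compound train [2 meshes; 2 ratios multiply, 2 sense flips]
mesh 1 [64T→60T]: ω = 1185.0000×64/60 = 1264.0000 rpm, sense flips to −
mesh 2 [60T→96T]: ω = 1264.0000×60/96 = 790.0000 rpm, sense flips to +
signed output speed = +790.0000 rpm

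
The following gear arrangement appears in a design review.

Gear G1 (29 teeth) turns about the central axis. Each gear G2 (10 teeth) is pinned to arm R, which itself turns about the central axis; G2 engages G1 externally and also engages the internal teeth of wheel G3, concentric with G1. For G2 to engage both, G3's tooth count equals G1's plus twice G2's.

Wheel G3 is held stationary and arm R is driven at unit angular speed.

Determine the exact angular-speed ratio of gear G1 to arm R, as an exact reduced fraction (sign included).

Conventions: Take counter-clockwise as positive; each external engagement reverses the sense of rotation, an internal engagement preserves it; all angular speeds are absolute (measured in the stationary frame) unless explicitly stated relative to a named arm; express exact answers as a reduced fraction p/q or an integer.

78/29

recognized (axles ride arm R): planetary set, 29/10/49 teeth
ring teeth: 29 + 2·10 = 49
29(ω_sun−ω_arm) = −49(ω_ring−ω_arm),  ω_ring = 0, ω_arm = 1
ω_sun = 1 − (49/29)(0−1) = 78/29
ω_out/ω_in = 78/29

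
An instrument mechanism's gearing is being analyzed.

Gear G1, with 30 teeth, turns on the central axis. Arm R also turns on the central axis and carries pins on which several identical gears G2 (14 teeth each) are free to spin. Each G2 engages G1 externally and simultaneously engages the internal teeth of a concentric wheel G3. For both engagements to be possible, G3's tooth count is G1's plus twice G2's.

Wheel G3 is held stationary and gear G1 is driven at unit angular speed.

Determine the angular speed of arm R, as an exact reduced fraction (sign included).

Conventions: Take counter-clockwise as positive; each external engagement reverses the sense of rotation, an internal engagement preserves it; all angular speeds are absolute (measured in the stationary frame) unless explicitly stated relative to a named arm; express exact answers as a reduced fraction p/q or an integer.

15/44

class = planetary set [G3 = 30+2·14 = 58; Willis about the carrier]
ring teeth: 30 + 2·14 = 58
30(ω_sun−ω_arm) = −58(ω_ring−ω_arm),  ω_ring = 0, ω_sun = 1
30(1−ω_arm) = −58(0−ω_arm)  ⇒  88·ω_arm = 30  ⇒  ω_arm = 15/44
exact speed ratio = 15/44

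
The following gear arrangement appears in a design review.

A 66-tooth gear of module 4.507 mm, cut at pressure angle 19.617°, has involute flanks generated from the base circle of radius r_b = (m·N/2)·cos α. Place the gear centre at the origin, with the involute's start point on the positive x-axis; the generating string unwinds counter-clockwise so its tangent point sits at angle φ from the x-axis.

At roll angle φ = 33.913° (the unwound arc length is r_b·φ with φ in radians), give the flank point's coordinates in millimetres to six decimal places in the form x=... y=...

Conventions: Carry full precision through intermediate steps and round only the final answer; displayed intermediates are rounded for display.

x=162.531287 y=9.348685

topology: single-mesh involute geometry — m = 4.507, N = 66
pitch radius r_p = m·N/2 = 4.507·66/2 = 148.731000
base radius r_b = r_p·cos α = 148.731000·cos 19.617° = 140.098338
roll angle φ = 33.913° = 0.59189351 rad
x = r_b·(cos φ + φ·sin φ) = 162.531287
y = r_b·(sin φ − φ·cos φ) = 9.348685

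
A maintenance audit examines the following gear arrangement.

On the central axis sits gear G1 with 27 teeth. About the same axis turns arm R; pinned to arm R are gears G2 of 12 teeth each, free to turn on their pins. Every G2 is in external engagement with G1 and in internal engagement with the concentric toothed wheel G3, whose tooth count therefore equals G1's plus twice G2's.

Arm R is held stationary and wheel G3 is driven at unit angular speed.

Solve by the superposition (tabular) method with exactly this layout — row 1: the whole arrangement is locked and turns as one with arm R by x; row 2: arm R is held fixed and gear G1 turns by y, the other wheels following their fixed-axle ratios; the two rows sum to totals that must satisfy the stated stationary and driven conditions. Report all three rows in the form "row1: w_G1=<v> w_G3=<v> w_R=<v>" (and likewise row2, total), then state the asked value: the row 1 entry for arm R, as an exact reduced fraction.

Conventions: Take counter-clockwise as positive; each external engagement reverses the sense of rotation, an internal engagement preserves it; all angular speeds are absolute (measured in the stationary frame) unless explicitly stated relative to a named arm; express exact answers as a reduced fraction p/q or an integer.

row1: w_G1=0 w_G3=0 w_R=0
row2: w_G1=-17/9 w_G3=1 w_R=0
total: w_G1=-17/9 w_G3=1 w_R=0
asked value: 0

topology: planetary set — G1 27T / G2 12T / G3 51T, arm = carrier (Willis)
superposition row 1 [locked train]: every member turns x
row 2 — arm fixed, fixed-axis ratios: sun y, ring −(27/51)·y, arm 0
boundary: total ω_arm = x = 0 and total ω_ring = x − (27/51)·y = 1  ⇒  y = -17/9, x = 0
row 2 ring = −(27/51)·(-17/9) = 1
totals (row 1 + row 2): sun 0 + (-17/9) = -17/9, ring 0 + 1 = 1, arm 0 + 0 = 0
asked cell (row1, arm) = 0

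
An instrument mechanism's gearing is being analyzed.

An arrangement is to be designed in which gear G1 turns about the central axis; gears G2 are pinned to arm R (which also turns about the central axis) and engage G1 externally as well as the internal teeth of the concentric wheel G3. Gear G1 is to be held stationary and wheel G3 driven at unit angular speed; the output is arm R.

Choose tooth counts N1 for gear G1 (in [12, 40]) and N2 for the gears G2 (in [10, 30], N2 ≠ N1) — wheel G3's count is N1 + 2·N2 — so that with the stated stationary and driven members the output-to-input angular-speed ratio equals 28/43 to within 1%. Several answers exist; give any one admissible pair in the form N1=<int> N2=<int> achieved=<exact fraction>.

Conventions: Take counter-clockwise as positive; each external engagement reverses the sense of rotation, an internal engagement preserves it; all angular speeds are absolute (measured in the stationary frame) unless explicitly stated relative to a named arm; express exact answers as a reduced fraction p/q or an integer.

N1=30 N2=13 achieved=28/43

topology: planetary set — design target 28/43, arm = carrier (Willis)
Willis with ω_sun = 0: ω_arm/ω_ring = N3/(N1+N3); set equal to 28/43  ⇒  N3/N1 = (28/43)/(1 − 28/43) = 28/15
N3 = N1 + 2·N2  ⇒  N2/N1 = (N3/N1 − 1)/2 = (28/15 − 1)/2 = 13/30
smallest multiple with N1 ≥ 12 and N2 ≥ 10: k = 1  ⇒  N1 = 1·30 = 30, N2 = 1·13 = 13 (N1 ≤ 40, N2 ≤ 30, N2 ≠ N1 ✓), N3 = 30 + 2·13 = 56
check: N3/(N1+N3) with N1 = 30, N3 = 56 gives 28/43; |achieved − target| = 0 ≤ 7/1075 ✓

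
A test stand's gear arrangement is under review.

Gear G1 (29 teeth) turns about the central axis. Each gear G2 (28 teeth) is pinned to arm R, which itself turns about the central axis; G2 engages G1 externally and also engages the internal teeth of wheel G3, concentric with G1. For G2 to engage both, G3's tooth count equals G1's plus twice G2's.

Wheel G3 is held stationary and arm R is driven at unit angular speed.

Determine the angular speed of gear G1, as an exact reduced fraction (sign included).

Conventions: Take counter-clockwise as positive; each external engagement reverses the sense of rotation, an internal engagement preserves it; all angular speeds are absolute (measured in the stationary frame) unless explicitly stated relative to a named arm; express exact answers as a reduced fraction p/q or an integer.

114/29

recognized (axles ride arm R): planetary set, 29/28/85 teeth
ring teeth: 29 + 2·28 = 85
29(ω_sun−ω_arm) = −85(ω_ring−ω_arm),  ω_ring = 0, ω_arm = 1
ω_sun = 1 − (85/29)(0−1) = 114/29
exact speed ratio = 114/29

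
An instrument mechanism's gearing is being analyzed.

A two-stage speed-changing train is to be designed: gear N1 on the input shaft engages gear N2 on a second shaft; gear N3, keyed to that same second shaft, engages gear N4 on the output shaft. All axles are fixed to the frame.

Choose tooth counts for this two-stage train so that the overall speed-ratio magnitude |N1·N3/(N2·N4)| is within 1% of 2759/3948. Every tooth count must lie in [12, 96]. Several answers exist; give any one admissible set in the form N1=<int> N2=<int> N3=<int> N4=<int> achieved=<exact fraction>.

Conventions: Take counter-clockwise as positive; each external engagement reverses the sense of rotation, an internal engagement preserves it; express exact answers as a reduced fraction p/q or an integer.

N1=31 N2=42 N3=89 N4=94 achieved=2759/3948

design class (target 2759/3948): fixed-axis compound train
target = 2759/3948 in lowest terms: an exact hit needs N1·N3 = k·2759 and N2·N4 = k·3948 for one integer k, every count in [12, 96]; additionally prefer no 1:1 stage (N1 ≠ N2, N3 ≠ N4)
k = 1: N1·N3 = 2759 = 31·89, N2·N4 = 3948 = 42·94
achieved = 31·89/(42·94) = 2759/3948; |achieved − target| = 0 ≤ 2759/394800 ✓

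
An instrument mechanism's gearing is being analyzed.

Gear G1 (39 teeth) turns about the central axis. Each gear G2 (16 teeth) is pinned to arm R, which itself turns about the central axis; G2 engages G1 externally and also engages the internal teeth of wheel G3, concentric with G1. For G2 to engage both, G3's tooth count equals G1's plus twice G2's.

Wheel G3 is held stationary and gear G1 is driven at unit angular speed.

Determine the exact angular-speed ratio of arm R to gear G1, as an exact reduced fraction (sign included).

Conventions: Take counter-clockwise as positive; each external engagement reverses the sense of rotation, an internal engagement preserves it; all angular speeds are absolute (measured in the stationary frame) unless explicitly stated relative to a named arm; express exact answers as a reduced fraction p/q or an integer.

topology: planetary set — G1 39T / G2 16T / G3 71T, arm = carrier (Willis)
ring teeth: 39 + 2·16 = 71
39(ω_sun−ω_arm) = −71(ω_ring−ω_arm),  ω_ring = 0, ω_sun = 1
39(1−ω_arm) = −71(0−ω_arm)  ⇒  110·ω_arm = 39  ⇒  ω_arm = 39/110
ω_out/ω_in = 39/110

39/110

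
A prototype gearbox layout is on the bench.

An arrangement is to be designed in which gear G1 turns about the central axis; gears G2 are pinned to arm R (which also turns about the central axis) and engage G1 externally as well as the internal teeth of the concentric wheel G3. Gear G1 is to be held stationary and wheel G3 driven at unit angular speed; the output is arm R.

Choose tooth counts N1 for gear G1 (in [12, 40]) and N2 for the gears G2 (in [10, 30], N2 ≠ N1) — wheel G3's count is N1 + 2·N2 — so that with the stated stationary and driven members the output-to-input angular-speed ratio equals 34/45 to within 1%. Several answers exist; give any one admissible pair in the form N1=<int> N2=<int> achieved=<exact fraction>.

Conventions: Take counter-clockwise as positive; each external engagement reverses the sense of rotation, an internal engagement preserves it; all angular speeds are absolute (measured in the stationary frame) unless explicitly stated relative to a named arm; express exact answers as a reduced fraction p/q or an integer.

topology: planetary set — design target 34/45, arm = carrier (Willis)
Willis with ω_sun = 0: ω_arm/ω_ring = N3/(N1+N3); set equal to 34/45  ⇒  N3/N1 = (34/45)/(1 − 34/45) = 34/11
N3 = N1 + 2·N2  ⇒  N2/N1 = (N3/N1 − 1)/2 = (34/11 − 1)/2 = 23/22
smallest multiple with N1 ≥ 12 and N2 ≥ 10: k = 1  ⇒  N1 = 1·22 = 22, N2 = 1·23 = 23 (N1 ≤ 40, N2 ≤ 30, N2 ≠ N1 ✓), N3 = 22 + 2·23 = 68
check: N3/(N1+N3) with N1 = 22, N3 = 68 gives 34/45; |achieved − target| = 0 ≤ 17/2250 ✓

N1=22 N2=23 achieved=34/45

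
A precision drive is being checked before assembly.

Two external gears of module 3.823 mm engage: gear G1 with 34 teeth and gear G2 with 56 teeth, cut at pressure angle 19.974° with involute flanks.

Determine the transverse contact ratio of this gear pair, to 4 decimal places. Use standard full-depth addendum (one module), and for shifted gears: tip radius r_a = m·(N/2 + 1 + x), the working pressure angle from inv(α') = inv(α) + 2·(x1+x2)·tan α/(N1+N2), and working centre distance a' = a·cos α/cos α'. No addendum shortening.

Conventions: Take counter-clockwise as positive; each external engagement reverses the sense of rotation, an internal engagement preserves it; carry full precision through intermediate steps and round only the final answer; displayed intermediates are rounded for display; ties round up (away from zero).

class = single-mesh tooth geometry [involute pair 34T × 56T, m = 3.823]
base radii: r_b1 = 61.081644, r_b2 = 100.605060
tip radii: r_a1 = 68.814000, r_a2 = 110.867000
no profile shift: α' = α, a' = a
action lengths: √(r_a1²−r_b1²) = 31.692261, √(r_a2²−r_b2²) = 46.584478
base pitch p_b = π·m·cos α = 11.287861
CR = (31.692261 + 46.584478 − 172.035000·sin 19.97400°)/11.287861 = 1.728465
contact ratio ≈ 1.7285

1.7285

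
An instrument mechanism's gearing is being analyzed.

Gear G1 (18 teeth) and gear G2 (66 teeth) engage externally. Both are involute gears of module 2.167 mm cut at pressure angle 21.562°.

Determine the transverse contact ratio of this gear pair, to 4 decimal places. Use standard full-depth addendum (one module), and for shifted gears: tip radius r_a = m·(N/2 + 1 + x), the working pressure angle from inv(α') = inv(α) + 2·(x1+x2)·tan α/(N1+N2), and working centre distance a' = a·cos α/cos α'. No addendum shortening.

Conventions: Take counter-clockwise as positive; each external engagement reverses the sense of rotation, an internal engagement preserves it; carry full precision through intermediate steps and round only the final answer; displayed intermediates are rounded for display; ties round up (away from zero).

1.5977

topology: single-mesh involute geometry — m = 2.167, 18T/66T pair
base radii: r_b1 = 18.138188, r_b2 = 66.506691
tip radii: r_a1 = 21.670000, r_a2 = 73.678000
no profile shift: α' = α, a' = a
action lengths: √(r_a1²−r_b1²) = 11.857277, √(r_a2²−r_b2²) = 31.706588
base pitch p_b = π·m·cos α = 6.331422
CR = (11.857277 + 31.706588 − 91.014000·sin 21.56200°)/6.331422 = 1.597668
contact ratio ≈ 1.5977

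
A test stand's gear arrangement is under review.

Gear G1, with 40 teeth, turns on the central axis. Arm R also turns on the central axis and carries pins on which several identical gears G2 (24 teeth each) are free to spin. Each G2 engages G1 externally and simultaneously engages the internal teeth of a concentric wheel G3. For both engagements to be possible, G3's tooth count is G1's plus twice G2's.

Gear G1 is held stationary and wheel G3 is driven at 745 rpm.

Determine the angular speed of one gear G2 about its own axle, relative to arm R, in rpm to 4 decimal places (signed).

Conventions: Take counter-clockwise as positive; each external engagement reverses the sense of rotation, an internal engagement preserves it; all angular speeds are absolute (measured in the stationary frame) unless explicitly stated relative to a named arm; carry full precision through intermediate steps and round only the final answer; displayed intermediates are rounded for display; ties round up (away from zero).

+853.6458 rpm

class = planetary set [G3 = 40+2·24 = 88; Willis about the carrier]
normalise by the input: solve with ω_ring = 1, then scale by 745 rpm
ring teeth: 40 + 2·24 = 88
40(ω_sun−ω_arm) = −88(ω_ring−ω_arm),  ω_sun = 0, ω_ring = 1
40(0−ω_arm) = −88(1−ω_arm)  ⇒  128·ω_arm = 88  ⇒  ω_arm = 11/16
sun–planet mesh: 40·(0−11/16) = −24·(ω_p−ω_arm)  ⇒  ω_p−ω_arm = 55/48
scale: ω_p−ω_arm = 55/48 × 745 rpm = +853.6458 rpm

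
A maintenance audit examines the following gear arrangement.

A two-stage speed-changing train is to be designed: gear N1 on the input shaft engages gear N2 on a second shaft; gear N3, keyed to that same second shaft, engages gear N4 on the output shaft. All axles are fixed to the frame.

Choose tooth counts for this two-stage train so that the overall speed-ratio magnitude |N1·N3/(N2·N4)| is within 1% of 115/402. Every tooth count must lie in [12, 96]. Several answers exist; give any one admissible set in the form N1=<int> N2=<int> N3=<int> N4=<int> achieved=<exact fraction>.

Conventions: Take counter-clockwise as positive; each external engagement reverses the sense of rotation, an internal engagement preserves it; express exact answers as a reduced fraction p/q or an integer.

N1=15 N2=18 N3=23 N4=67 achieved=115/402

design class (target 115/402): fixed-axis compound train
target = 115/402 in lowest terms: an exact hit needs N1·N3 = k·115 and N2·N4 = k·402 for one integer k, every count in [12, 96]; additionally prefer no 1:1 stage (N1 ≠ N2, N3 ≠ N4)
k = 1…2: no 1:1-free in-range split of k·115 and k·402 into factor pairs; take k = 3
k = 3: N1·N3 = 345 = 15·23, N2·N4 = 1206 = 18·67
achieved = 15·23/(18·67) = 115/402; |achieved − target| = 0 ≤ 23/8040 ✓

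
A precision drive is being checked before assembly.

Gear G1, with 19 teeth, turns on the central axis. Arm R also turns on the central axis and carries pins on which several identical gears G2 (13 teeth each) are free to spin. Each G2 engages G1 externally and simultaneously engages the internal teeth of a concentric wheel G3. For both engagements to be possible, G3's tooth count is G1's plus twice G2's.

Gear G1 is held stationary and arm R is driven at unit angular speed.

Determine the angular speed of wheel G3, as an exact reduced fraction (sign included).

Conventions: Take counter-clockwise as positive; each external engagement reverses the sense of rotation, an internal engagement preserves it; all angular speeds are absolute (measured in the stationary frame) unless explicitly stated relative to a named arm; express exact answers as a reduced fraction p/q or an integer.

planetary set (19T centre, 13T on arm, 45T internal) — Willis relation
ring teeth: 19 + 2·13 = 45
19(ω_sun−ω_arm) = −45(ω_ring−ω_arm),  ω_sun = 0, ω_arm = 1
ω_ring = 1 − (19/45)(0−1) = 64/45
exact speed ratio = 64/45

64/45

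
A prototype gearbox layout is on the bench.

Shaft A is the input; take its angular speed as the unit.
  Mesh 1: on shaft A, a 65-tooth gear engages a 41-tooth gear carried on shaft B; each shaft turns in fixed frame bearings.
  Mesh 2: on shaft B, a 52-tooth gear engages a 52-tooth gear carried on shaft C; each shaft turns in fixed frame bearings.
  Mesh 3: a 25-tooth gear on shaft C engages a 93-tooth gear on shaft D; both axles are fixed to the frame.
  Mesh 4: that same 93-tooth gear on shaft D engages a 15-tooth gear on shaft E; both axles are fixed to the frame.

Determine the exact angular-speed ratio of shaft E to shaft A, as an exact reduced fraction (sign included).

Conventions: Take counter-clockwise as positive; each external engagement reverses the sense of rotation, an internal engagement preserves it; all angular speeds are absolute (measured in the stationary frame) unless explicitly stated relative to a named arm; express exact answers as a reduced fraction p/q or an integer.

325/123

class = fixed-axis compound train [4 meshes; 4 ratios multiply, 4 sense flips]
mesh 1 [65T→41T]: running ratio 65/41, sense −
mesh 2 [52T→52T]: running ratio 65/41, sense +
mesh 3 [25T→93T]: running ratio 1625/3813, sense −
mesh 4 [93T→15T]: running ratio 325/123, sense +
ω_out/ω_in = 325/123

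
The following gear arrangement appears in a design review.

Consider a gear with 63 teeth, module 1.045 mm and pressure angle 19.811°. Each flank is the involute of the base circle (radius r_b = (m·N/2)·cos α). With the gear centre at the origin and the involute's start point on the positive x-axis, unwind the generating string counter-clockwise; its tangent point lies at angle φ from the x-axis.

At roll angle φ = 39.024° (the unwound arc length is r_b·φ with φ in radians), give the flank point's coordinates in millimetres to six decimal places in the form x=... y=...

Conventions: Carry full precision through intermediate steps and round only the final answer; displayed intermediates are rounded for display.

x=37.340689 y=3.112831

single-mesh involute tooth geometry (63T wheel at module 1.045)
pitch radius r_p = m·N/2 = 1.045·63/2 = 32.917500
base radius r_b = r_p·cos α = 32.917500·cos 19.811° = 30.969301
roll angle φ = 39.024° = 0.68109729 rad
x = r_b·(cos φ + φ·sin φ) = 37.340689
y = r_b·(sin φ − φ·cos φ) = 3.112831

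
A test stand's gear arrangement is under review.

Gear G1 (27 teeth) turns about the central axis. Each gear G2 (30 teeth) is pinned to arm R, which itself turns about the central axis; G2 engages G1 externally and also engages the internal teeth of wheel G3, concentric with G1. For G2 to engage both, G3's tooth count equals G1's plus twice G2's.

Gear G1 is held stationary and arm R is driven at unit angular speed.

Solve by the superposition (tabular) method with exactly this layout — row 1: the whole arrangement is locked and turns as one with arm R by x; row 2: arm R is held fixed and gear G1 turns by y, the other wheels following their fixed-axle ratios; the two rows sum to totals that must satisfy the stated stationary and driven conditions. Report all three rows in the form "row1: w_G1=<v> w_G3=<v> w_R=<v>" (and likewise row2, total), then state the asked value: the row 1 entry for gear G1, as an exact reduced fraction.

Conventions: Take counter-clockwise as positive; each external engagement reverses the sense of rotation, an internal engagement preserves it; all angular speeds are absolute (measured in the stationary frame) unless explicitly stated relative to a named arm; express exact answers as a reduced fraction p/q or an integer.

recognized (axles ride arm R): planetary set, 27/30/87 teeth
row 1 (train locked, turned with arm): all members turn x
row 2 — arm fixed, fixed-axis ratios: sun y, ring −(27/87)·y, arm 0
boundary: total ω_sun = x + y = 0 and total ω_arm = x = 1  ⇒  y = -1, x = 1
row 2 ring = −(27/87)·(-1) = 9/29
totals (row 1 + row 2): sun 1 + (-1) = 0, ring 1 + 9/29 = 38/29, arm 1 + 0 = 1
asked cell (row1, sun) = 1

row1: w_G1=1 w_G3=1 w_R=1
row2: w_G1=-1 w_G3=9/29 w_R=0
total: w_G1=0 w_G3=38/29 w_R=1
asked value: 1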